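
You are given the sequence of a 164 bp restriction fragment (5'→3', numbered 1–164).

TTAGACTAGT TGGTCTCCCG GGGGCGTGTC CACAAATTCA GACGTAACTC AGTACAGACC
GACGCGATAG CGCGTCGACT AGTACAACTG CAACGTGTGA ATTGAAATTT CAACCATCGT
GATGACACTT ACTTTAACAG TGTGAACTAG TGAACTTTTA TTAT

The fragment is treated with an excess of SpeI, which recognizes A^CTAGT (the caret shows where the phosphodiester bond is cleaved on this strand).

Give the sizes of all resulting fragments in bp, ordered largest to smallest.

73, 68, 18, 5 bp

SpeI sites (ACTAGT) start at positions 5, 78, 146.
SpeI cuts after the first base of each site, so after positions 5, 78, 146.
Linear molecule, 3 cuts → 4 fragments:
  1–5 → 5 bp
  6–78 → 73 bp
  79–146 → 68 bp
  147–164 → 18 bp
Sorted largest to smallest: 73, 68, 18, 5 bp.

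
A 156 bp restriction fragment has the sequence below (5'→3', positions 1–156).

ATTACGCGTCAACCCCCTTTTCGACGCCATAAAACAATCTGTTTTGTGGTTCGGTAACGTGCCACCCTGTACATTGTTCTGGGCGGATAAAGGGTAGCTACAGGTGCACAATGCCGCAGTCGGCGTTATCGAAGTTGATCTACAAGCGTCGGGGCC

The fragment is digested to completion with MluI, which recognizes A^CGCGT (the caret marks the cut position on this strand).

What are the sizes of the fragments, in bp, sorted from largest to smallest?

The MluI site (ACGCGT) starts at position 4.
MluI cuts after the first base of each site, so after position 4.
Linear molecule, 1 cut → 2 fragments:
  1–4 → 4 bp
  5–156 → 152 bp
Sorted largest to smallest: 152, 4 bp.

152, 4 bp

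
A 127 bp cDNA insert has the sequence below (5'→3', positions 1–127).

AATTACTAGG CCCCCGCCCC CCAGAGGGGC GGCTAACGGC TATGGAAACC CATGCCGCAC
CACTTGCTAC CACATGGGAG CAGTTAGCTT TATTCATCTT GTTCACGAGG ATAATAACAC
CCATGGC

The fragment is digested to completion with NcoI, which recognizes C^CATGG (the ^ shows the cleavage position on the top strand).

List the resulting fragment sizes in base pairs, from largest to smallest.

The NcoI site (CCATGG) starts at position 121.
NcoI cuts after the first base of each site, so after position 121.
Linear molecule, 1 cut → 2 fragments:
  1–121 → 121 bp
  122–127 → 6 bp
Sorted largest to smallest: 121, 6 bp.

121, 6 bp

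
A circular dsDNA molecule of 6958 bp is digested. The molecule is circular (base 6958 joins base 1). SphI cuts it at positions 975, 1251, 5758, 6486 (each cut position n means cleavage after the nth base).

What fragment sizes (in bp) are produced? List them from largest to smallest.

4507, 1447, 728, 276 bp

Circular molecule, 4 cuts → 4 fragments:
  1251 − 975 = 276 bp
  5758 − 1251 = 4507 bp
  6486 − 5758 = 728 bp
  wrap: 6958 − 6486 + 975 = 1447 bp
Sorted largest to smallest: 4507, 1447, 728, 276 bp.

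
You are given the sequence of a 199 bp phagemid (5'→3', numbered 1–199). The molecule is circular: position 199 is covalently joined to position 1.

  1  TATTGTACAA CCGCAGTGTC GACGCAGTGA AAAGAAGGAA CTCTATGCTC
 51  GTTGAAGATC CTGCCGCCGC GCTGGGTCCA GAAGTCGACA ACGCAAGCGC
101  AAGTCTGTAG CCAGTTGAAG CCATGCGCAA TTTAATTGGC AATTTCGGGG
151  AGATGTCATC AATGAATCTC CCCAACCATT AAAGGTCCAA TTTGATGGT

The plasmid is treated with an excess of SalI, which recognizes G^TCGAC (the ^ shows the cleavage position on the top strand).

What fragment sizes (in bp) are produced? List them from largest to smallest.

SalI sites (GTCGAC) start at positions 18, 84.
SalI cuts after the first base of each site, so after positions 18, 84.
Circular molecule, 2 cuts → 2 fragments:
  19–84 → 66 bp
  85–199 then 1–18 → 115 + 18 = 133 bp
Sorted largest to smallest: 133, 66 bp.

133, 66 bp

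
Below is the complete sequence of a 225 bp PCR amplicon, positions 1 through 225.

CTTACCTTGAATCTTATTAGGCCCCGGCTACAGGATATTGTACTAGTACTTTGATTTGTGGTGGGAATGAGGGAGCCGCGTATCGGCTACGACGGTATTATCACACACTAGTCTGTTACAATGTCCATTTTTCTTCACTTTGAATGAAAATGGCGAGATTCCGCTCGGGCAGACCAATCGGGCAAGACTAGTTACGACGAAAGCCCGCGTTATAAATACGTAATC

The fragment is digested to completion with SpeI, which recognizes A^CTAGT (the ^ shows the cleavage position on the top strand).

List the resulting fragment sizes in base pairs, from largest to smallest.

80, 65, 42, 38 bp

SpeI sites (ACTAGT) start at positions 42, 107, 187.
SpeI cuts after the first base of each site, so after positions 42, 107, 187.
Linear molecule, 3 cuts → 4 fragments:
  1–42 → 42 bp
  43–107 → 65 bp
  108–187 → 80 bp
  188–225 → 38 bp
Sorted largest to smallest: 80, 65, 42, 38 bp.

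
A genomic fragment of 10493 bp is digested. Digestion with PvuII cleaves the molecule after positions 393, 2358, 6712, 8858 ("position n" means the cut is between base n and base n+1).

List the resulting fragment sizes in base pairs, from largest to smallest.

4354, 2146, 1965, 1635, 393 bp

Linear molecule, 4 cuts → 5 fragments:
  393 − 0 = 393 bp
  2358 − 393 = 1965 bp
  6712 − 2358 = 4354 bp
  8858 − 6712 = 2146 bp
  10493 − 8858 = 1635 bp
Sorted largest to smallest: 4354, 2146, 1965, 1635, 393 bp.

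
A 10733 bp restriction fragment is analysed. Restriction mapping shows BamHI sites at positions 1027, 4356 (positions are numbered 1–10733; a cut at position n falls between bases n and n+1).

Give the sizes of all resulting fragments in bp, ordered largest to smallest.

Linear molecule, 2 cuts → 3 fragments:
  1027 − 0 = 1027 bp
  4356 − 1027 = 3329 bp
  10733 − 4356 = 6377 bp
Sorted largest to smallest: 6377, 3329, 1027 bp.

6377, 3329, 1027 bp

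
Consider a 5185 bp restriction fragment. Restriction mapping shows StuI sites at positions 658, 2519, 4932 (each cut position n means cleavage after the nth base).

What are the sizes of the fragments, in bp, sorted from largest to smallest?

Linear molecule, 3 cuts → 4 fragments:
  658 − 0 = 658 bp
  2519 − 658 = 1861 bp
  4932 − 2519 = 2413 bp
  5185 − 4932 = 253 bp
Sorted largest to smallest: 2413, 1861, 658, 253 bp.

2413, 1861, 658, 253 bp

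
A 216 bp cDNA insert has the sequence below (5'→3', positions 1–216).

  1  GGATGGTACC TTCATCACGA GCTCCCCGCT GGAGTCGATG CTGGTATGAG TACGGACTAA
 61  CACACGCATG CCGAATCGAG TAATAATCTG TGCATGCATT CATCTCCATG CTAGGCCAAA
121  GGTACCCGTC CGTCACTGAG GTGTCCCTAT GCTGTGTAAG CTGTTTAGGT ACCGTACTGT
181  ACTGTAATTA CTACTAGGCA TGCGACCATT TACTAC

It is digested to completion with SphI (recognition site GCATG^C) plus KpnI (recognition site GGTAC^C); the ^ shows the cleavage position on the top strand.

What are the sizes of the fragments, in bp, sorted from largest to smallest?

61, 47, 30, 29, 26, 14, 9 bp

SphI sites (GCATGC) start at positions 66, 92, 198.
SphI cuts after base 5 of each site (before the last base), so after positions 70, 96, 202.
KpnI sites (GGTACC) start at positions 5, 121, 168.
KpnI cuts after base 5 of each site (before the last base), so after positions 9, 125, 172.
Combined cut positions: 9, 70, 96, 125, 172, 202.
Linear molecule, 6 cuts → 7 fragments:
  1–9 → 9 bp
  10–70 → 61 bp
  71–96 → 26 bp
  97–125 → 29 bp
  126–172 → 47 bp
  173–202 → 30 bp
  203–216 → 14 bp
Sorted largest to smallest: 61, 47, 30, 29, 26, 14, 9 bp.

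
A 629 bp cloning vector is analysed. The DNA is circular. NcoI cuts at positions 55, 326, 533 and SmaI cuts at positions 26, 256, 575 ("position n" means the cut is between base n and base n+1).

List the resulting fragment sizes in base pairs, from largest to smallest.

207, 201, 80, 70, 42, 29 bp

Combined cut positions (sorted): 26, 55, 256, 326, 533, 575.
Circular molecule, 6 cuts → 6 fragments:
  55 − 26 = 29 bp
  256 − 55 = 201 bp
  326 − 256 = 70 bp
  533 − 326 = 207 bp
  575 − 533 = 42 bp
  wrap: 629 − 575 + 26 = 80 bp
Sorted largest to smallest: 207, 201, 80, 70, 42, 29 bp.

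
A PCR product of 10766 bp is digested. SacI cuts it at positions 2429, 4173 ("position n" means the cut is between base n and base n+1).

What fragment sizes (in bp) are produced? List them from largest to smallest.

6593, 2429, 1744 bp

Linear molecule, 2 cuts → 3 fragments:
  2429 − 0 = 2429 bp
  4173 − 2429 = 1744 bp
  10766 − 4173 = 6593 bp
Sorted largest to smallest: 6593, 2429, 1744 bp.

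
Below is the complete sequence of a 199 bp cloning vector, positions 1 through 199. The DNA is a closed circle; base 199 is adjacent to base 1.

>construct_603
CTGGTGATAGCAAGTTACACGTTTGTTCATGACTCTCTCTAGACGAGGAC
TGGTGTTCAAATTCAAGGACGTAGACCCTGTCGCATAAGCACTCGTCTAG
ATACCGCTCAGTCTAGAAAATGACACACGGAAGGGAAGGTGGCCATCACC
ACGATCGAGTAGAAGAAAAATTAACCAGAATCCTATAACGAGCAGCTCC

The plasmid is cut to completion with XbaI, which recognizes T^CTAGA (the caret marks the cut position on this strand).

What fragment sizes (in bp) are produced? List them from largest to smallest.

125, 58, 16 bp

XbaI sites (TCTAGA) start at positions 38, 96, 112.
XbaI cuts after the first base of each site, so after positions 38, 96, 112.
Circular molecule, 3 cuts → 3 fragments:
  39–96 → 58 bp
  97–112 → 16 bp
  113–199 then 1–38 → 87 + 38 = 125 bp
Sorted largest to smallest: 125, 58, 16 bp.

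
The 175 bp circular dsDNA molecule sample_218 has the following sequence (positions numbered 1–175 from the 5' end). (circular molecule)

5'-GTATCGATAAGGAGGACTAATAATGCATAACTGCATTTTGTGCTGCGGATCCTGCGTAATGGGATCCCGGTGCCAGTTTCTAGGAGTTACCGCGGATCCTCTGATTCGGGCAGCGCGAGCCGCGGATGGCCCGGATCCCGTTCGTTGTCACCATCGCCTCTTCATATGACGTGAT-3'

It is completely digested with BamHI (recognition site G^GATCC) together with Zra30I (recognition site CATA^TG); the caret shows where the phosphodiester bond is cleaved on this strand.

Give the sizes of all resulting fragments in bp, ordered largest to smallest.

56, 39, 33, 32, 15 bp

BamHI sites (GGATCC) start at positions 47, 62, 94, 133.
BamHI cuts after the first base of each site, so after positions 47, 62, 94, 133.
The Zra30I site (CATATG) starts at position 163.
Zra30I cuts after base 4 of each site, so after position 166.
Combined cut positions: 47, 62, 94, 133, 166.
Circular molecule, 5 cuts → 5 fragments:
  48–62 → 15 bp
  63–94 → 32 bp
  95–133 → 39 bp
  134–166 → 33 bp
  167–175 then 1–47 → 9 + 47 = 56 bp
Sorted largest to smallest: 56, 39, 33, 32, 15 bp.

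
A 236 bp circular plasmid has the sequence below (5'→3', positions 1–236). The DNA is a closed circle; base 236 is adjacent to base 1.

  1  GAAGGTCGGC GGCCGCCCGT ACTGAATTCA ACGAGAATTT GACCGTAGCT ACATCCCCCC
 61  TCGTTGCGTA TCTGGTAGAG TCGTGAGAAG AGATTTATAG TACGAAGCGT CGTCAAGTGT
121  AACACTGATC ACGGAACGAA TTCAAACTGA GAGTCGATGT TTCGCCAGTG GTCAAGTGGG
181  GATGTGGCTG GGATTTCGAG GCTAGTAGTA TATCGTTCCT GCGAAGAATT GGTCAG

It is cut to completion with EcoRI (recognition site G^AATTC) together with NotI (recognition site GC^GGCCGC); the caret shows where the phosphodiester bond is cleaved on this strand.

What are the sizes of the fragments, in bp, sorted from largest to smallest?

114, 108, 14 bp

EcoRI sites (GAATTC) start at positions 24, 138.
EcoRI cuts after the first base of each site, so after positions 24, 138.
The NotI site (GCGGCCGC) starts at position 9.
NotI cuts after base 2 of each site, so after position 10.
Combined cut positions: 10, 24, 138.
Circular molecule, 3 cuts → 3 fragments:
  11–24 → 14 bp
  25–138 → 114 bp
  139–236 then 1–10 → 98 + 10 = 108 bp
Sorted largest to smallest: 114, 108, 14 bp.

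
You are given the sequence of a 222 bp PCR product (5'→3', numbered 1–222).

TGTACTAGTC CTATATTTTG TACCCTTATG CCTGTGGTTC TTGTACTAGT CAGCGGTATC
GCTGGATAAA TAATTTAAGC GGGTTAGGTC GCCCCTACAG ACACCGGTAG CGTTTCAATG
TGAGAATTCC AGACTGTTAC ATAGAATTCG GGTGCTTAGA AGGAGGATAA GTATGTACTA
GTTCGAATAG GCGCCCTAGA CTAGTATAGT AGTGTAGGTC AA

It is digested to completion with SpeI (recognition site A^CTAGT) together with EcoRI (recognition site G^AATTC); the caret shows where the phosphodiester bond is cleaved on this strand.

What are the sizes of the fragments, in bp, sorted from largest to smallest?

SpeI sites (ACTAGT) start at positions 4, 45, 177, 200.
SpeI cuts after the first base of each site, so after positions 4, 45, 177, 200.
EcoRI sites (GAATTC) start at positions 124, 144.
EcoRI cuts after the first base of each site, so after positions 124, 144.
Combined cut positions: 4, 45, 124, 144, 177, 200.
Linear molecule, 6 cuts → 7 fragments:
  1–4 → 4 bp
  5–45 → 41 bp
  46–124 → 79 bp
  125–144 → 20 bp
  145–177 → 33 bp
  178–200 → 23 bp
  201–222 → 22 bp
Sorted largest to smallest: 79, 41, 33, 23, 22, 20, 4 bp.

79, 41, 33, 23, 22, 20, 4 bp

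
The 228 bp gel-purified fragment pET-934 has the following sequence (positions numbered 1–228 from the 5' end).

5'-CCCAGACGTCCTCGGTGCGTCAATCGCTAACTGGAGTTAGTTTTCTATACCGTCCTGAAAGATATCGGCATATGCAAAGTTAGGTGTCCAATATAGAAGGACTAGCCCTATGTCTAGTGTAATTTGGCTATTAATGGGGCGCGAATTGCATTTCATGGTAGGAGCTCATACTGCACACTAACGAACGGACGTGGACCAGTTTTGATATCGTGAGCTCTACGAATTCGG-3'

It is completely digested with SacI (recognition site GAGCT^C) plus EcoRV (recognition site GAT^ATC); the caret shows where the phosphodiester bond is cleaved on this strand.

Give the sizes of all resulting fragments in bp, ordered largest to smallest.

SacI sites (GAGCTC) start at positions 162, 212.
SacI cuts after base 5 of each site (before the last base), so after positions 166, 216.
EcoRV sites (GATATC) start at positions 61, 204.
EcoRV cuts after base 3 of each site, so after positions 63, 206.
Combined cut positions: 63, 166, 206, 216.
Linear molecule, 4 cuts → 5 fragments:
  1–63 → 63 bp
  64–166 → 103 bp
  167–206 → 40 bp
  207–216 → 10 bp
  217–228 → 12 bp
Sorted largest to smallest: 103, 63, 40, 12, 10 bp.

103, 63, 40, 12, 10 bp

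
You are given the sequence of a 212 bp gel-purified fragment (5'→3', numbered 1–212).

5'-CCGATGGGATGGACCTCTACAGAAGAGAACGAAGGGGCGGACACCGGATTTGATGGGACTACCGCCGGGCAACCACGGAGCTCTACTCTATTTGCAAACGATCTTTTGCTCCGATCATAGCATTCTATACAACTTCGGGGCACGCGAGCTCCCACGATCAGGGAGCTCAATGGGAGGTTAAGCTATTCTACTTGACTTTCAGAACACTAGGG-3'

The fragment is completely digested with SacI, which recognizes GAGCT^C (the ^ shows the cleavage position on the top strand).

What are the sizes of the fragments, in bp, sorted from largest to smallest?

82, 68, 45, 17 bp

SacI sites (GAGCTC) start at positions 78, 146, 163.
SacI cuts after base 5 of each site (before the last base), so after positions 82, 150, 167.
Linear molecule, 3 cuts → 4 fragments:
  1–82 → 82 bp
  83–150 → 68 bp
  151–167 → 17 bp
  168–212 → 45 bp
Sorted largest to smallest: 82, 68, 45, 17 bp.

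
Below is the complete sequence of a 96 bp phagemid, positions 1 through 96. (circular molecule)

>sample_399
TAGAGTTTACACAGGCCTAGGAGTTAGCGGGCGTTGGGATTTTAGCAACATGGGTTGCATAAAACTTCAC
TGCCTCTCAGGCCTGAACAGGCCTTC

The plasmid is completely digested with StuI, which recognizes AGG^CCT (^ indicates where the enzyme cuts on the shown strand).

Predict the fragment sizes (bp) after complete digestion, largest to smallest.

StuI sites (AGGCCT) start at positions 13, 79, 89.
StuI cuts after base 3 of each site, so after positions 15, 81, 91.
Circular molecule, 3 cuts → 3 fragments:
  16–81 → 66 bp
  82–91 → 10 bp
  92–96 then 1–15 → 5 + 15 = 20 bp
Sorted largest to smallest: 66, 20, 10 bp.

66, 20, 10 bp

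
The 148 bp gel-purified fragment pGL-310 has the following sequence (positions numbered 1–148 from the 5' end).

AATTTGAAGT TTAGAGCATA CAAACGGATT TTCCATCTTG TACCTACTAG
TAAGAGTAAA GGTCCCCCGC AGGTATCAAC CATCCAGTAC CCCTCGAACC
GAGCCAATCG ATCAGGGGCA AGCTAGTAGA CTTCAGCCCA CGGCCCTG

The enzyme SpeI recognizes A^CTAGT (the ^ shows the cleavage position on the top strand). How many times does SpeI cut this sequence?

ACTAGT occurs starting at position 46.
SpeI cuts at 1 site.

1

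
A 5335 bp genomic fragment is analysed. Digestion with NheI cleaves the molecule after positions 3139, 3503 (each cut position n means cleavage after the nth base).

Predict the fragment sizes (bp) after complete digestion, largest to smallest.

Linear molecule, 2 cuts → 3 fragments:
  3139 − 0 = 3139 bp
  3503 − 3139 = 364 bp
  5335 − 3503 = 1832 bp
Sorted largest to smallest: 3139, 1832, 364 bp.

3139, 1832, 364 bp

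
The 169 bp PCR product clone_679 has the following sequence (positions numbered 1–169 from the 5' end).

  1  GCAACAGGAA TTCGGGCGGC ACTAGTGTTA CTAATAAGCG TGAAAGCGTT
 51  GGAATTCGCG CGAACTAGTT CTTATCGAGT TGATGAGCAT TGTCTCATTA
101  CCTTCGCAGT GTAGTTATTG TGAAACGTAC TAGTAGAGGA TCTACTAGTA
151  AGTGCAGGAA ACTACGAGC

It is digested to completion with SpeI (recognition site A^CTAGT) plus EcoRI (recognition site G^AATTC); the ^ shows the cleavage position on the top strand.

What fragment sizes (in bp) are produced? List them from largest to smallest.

SpeI sites (ACTAGT) start at positions 21, 64, 129, 144.
SpeI cuts after the first base of each site, so after positions 21, 64, 129, 144.
EcoRI sites (GAATTC) start at positions 8, 52.
EcoRI cuts after the first base of each site, so after positions 8, 52.
Combined cut positions: 8, 21, 52, 64, 129, 144.
Linear molecule, 6 cuts → 7 fragments:
  1–8 → 8 bp
  9–21 → 13 bp
  22–52 → 31 bp
  53–64 → 12 bp
  65–129 → 65 bp
  130–144 → 15 bp
  145–169 → 25 bp
Sorted largest to smallest: 65, 31, 25, 15, 13, 12, 8 bp.

65, 31, 25, 15, 13, 12, 8 bp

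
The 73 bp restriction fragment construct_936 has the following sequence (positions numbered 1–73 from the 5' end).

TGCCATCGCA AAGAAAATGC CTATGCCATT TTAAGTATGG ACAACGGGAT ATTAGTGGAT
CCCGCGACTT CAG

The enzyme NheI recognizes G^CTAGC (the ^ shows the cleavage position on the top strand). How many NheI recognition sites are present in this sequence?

No occurrence of GCTAGC is present in the sequence.
NheI does not cut: 0 sites.

0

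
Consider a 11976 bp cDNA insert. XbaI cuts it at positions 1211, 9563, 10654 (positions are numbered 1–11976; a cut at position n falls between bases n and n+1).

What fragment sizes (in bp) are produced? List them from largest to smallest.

Linear molecule, 3 cuts → 4 fragments:
  1211 − 0 = 1211 bp
  9563 − 1211 = 8352 bp
  10654 − 9563 = 1091 bp
  11976 − 10654 = 1322 bp
Sorted largest to smallest: 8352, 1322, 1211, 1091 bp.

8352, 1322, 1211, 1091 bp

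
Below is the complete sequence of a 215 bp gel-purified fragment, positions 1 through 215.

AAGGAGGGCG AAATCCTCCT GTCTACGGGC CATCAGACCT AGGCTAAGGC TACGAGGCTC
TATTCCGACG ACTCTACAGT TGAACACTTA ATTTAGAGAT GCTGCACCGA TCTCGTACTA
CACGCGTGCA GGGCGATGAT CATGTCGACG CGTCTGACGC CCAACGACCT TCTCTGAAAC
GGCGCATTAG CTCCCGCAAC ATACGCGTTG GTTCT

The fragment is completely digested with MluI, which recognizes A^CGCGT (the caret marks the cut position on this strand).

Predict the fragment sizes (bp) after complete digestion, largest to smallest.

MluI sites (ACGCGT) start at positions 122, 148, 203.
MluI cuts after the first base of each site, so after positions 122, 148, 203.
Linear molecule, 3 cuts → 4 fragments:
  1–122 → 122 bp
  123–148 → 26 bp
  149–203 → 55 bp
  204–215 → 12 bp
Sorted largest to smallest: 122, 55, 26, 12 bp.

122, 55, 26, 12 bp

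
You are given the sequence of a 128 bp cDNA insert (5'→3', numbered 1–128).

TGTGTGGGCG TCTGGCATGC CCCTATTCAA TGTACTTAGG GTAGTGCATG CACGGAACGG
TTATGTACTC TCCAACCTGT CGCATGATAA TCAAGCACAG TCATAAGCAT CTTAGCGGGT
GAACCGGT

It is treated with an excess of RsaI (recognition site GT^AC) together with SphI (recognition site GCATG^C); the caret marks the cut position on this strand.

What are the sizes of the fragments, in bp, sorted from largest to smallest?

62, 19, 17, 16, 14 bp

RsaI sites (GTAC) start at positions 32, 65.
RsaI cuts after base 2 of each site, so after positions 33, 66.
SphI sites (GCATGC) start at positions 15, 46.
SphI cuts after base 5 of each site (before the last base), so after positions 19, 50.
Combined cut positions: 19, 33, 50, 66.
Linear molecule, 4 cuts → 5 fragments:
  1–19 → 19 bp
  20–33 → 14 bp
  34–50 → 17 bp
  51–66 → 16 bp
  67–128 → 62 bp
Sorted largest to smallest: 62, 19, 17, 16, 14 bp.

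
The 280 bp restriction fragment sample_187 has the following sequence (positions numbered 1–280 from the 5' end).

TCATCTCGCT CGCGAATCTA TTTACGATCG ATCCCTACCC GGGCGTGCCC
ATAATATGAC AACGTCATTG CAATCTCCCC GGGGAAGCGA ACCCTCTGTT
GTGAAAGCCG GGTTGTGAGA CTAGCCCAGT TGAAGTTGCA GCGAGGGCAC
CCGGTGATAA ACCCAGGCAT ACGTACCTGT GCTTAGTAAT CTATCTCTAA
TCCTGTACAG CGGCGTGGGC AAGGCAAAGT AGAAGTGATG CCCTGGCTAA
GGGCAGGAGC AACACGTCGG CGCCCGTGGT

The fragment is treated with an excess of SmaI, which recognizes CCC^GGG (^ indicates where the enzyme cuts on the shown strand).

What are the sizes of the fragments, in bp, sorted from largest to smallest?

SmaI sites (CCCGGG) start at positions 38, 78.
SmaI cuts after base 3 of each site, so after positions 40, 80.
Linear molecule, 2 cuts → 3 fragments:
  1–40 → 40 bp
  41–80 → 40 bp
  81–280 → 200 bp
Sorted largest to smallest: 200, 40, 40 bp.

200, 40, 40 bp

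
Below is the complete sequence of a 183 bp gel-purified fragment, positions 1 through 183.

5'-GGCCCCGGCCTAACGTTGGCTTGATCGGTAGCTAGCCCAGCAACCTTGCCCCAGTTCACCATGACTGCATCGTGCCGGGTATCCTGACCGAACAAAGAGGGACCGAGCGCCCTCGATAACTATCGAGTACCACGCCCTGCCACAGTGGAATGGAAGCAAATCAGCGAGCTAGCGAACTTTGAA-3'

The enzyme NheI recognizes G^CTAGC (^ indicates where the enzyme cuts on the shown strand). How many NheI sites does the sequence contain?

2

GCTAGC occurs starting at positions 31, 168.
NheI cuts at 2 sites.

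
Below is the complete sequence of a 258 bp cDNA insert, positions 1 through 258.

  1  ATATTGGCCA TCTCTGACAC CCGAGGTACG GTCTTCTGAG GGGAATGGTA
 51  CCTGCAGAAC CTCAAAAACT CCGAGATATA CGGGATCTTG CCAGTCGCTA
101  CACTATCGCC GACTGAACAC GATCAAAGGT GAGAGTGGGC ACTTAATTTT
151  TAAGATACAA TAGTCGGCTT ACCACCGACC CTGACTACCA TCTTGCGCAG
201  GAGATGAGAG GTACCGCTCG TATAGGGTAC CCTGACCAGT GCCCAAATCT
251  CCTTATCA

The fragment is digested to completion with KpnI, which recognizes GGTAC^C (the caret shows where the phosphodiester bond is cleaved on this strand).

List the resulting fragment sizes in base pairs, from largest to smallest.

KpnI sites (GGTACC) start at positions 47, 210, 226.
KpnI cuts after base 5 of each site (before the last base), so after positions 51, 214, 230.
Linear molecule, 3 cuts → 4 fragments:
  1–51 → 51 bp
  52–214 → 163 bp
  215–230 → 16 bp
  231–258 → 28 bp
Sorted largest to smallest: 163, 51, 28, 16 bp.

163, 51, 28, 16 bp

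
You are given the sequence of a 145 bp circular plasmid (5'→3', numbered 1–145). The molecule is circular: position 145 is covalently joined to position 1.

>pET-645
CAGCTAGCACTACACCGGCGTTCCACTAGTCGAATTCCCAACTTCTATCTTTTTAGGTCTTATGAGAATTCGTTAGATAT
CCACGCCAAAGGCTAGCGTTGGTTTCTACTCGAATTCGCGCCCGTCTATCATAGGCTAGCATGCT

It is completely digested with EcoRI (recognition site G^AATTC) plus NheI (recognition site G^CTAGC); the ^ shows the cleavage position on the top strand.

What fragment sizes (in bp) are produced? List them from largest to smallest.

34, 29, 26, 23, 20, 13 bp

EcoRI sites (GAATTC) start at positions 32, 66, 112.
EcoRI cuts after the first base of each site, so after positions 32, 66, 112.
NheI sites (GCTAGC) start at positions 3, 92, 135.
NheI cuts after the first base of each site, so after positions 3, 92, 135.
Combined cut positions: 3, 32, 66, 92, 112, 135.
Circular molecule, 6 cuts → 6 fragments:
  4–32 → 29 bp
  33–66 → 34 bp
  67–92 → 26 bp
  93–112 → 20 bp
  113–135 → 23 bp
  136–145 then 1–3 → 10 + 3 = 13 bp
Sorted largest to smallest: 34, 29, 26, 23, 20, 13 bp.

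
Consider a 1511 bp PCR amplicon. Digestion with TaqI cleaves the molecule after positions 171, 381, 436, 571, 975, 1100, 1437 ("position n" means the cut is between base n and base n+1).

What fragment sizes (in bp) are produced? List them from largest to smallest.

404, 337, 210, 171, 135, 125, 74, 55 bp

Linear molecule, 7 cuts → 8 fragments:
  171 − 0 = 171 bp
  381 − 171 = 210 bp
  436 − 381 = 55 bp
  571 − 436 = 135 bp
  975 − 571 = 404 bp
  1100 − 975 = 125 bp
  1437 − 1100 = 337 bp
  1511 − 1437 = 74 bp
Sorted largest to smallest: 404, 337, 210, 171, 135, 125, 74, 55 bp.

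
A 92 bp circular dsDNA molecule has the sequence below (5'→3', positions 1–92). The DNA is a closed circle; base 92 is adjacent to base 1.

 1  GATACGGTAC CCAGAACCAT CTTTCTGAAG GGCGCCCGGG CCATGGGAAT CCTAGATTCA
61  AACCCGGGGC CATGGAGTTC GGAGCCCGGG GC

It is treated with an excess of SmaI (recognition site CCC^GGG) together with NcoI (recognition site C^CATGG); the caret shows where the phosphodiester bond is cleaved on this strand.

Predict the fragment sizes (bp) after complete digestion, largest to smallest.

SmaI sites (CCCGGG) start at positions 35, 63, 85.
SmaI cuts after base 3 of each site, so after positions 37, 65, 87.
NcoI sites (CCATGG) start at positions 41, 70.
NcoI cuts after the first base of each site, so after positions 41, 70.
Combined cut positions: 37, 41, 65, 70, 87.
Circular molecule, 5 cuts → 5 fragments:
  38–41 → 4 bp
  42–65 → 24 bp
  66–70 → 5 bp
  71–87 → 17 bp
  88–92 then 1–37 → 5 + 37 = 42 bp
Sorted largest to smallest: 42, 24, 17, 5, 4 bp.

42, 24, 17, 5, 4 bp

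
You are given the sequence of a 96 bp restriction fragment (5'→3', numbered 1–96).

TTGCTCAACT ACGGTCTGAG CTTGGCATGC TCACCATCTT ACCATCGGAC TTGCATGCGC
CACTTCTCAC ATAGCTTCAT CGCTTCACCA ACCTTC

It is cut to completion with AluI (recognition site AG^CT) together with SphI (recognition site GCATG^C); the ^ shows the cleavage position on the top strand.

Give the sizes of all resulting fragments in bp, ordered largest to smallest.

AluI sites (AGCT) start at positions 19, 73.
AluI cuts after base 2 of each site, so after positions 20, 74.
SphI sites (GCATGC) start at positions 25, 53.
SphI cuts after base 5 of each site (before the last base), so after positions 29, 57.
Combined cut positions: 20, 29, 57, 74.
Linear molecule, 4 cuts → 5 fragments:
  1–20 → 20 bp
  21–29 → 9 bp
  30–57 → 28 bp
  58–74 → 17 bp
  75–96 → 22 bp
Sorted largest to smallest: 28, 22, 20, 17, 9 bp.

28, 22, 20, 17, 9 bp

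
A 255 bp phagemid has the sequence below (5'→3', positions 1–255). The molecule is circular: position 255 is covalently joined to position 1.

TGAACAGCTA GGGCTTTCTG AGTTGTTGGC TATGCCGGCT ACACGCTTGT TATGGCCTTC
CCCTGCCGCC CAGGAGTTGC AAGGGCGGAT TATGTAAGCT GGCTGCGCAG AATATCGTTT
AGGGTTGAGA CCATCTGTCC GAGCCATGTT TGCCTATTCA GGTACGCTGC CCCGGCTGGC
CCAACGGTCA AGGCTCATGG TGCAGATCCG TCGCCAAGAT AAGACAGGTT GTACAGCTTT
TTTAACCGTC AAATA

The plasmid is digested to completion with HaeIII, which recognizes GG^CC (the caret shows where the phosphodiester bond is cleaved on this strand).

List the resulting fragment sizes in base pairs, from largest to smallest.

HaeIII sites (GGCC) start at positions 54, 178.
HaeIII cuts after base 2 of each site, so after positions 55, 179.
Circular molecule, 2 cuts → 2 fragments:
  56–179 → 124 bp
  180–255 then 1–55 → 76 + 55 = 131 bp
Sorted largest to smallest: 131, 124 bp.

131, 124 bp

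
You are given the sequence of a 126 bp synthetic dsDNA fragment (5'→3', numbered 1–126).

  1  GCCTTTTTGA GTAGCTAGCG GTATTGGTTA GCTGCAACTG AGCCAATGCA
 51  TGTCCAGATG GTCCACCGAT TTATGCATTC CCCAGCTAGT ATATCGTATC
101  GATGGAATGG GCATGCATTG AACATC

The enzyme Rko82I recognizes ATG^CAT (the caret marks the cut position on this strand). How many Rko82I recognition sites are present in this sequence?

ATGCAT occurs starting at positions 46, 73, 113.
Rko82I cuts at 3 sites.

3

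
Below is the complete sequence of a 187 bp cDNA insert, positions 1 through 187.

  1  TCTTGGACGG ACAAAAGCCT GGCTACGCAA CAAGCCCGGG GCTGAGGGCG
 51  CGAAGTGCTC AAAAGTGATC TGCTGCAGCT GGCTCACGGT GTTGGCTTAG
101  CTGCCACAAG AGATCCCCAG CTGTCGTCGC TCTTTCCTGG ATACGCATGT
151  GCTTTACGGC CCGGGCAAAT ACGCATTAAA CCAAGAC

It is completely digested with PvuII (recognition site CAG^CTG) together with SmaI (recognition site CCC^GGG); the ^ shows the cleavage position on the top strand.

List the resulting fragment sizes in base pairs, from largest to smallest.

PvuII sites (CAGCTG) start at positions 76, 118.
PvuII cuts after base 3 of each site, so after positions 78, 120.
SmaI sites (CCCGGG) start at positions 35, 160.
SmaI cuts after base 3 of each site, so after positions 37, 162.
Combined cut positions: 37, 78, 120, 162.
Linear molecule, 4 cuts → 5 fragments:
  1–37 → 37 bp
  38–78 → 41 bp
  79–120 → 42 bp
  121–162 → 42 bp
  163–187 → 25 bp
Sorted largest to smallest: 42, 42, 41, 37, 25 bp.

42, 42, 41, 37, 25 bp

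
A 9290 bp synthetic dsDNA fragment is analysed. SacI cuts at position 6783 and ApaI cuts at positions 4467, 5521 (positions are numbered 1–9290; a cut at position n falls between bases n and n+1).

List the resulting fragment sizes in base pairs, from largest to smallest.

4467, 2507, 1262, 1054 bp

Combined cut positions (sorted): 4467, 5521, 6783.
Linear molecule, 3 cuts → 4 fragments:
  4467 − 0 = 4467 bp
  5521 − 4467 = 1054 bp
  6783 − 5521 = 1262 bp
  9290 − 6783 = 2507 bp
Sorted largest to smallest: 4467, 2507, 1262, 1054 bp.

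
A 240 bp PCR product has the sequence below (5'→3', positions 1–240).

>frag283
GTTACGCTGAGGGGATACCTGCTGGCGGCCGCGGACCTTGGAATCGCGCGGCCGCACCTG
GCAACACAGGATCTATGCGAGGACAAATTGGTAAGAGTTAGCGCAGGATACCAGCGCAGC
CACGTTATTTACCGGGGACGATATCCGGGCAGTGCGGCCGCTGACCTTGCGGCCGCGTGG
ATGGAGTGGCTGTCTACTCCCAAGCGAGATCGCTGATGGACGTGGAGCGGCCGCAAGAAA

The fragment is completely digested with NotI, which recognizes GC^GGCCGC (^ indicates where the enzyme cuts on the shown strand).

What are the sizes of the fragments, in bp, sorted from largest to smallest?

106, 58, 26, 23, 15, 12 bp

NotI sites (GCGGCCGC) start at positions 25, 48, 154, 169, 227.
NotI cuts after base 2 of each site, so after positions 26, 49, 155, 170, 228.
Linear molecule, 5 cuts → 6 fragments:
  1–26 → 26 bp
  27–49 → 23 bp
  50–155 → 106 bp
  156–170 → 15 bp
  171–228 → 58 bp
  229–240 → 12 bp
Sorted largest to smallest: 106, 58, 26, 23, 15, 12 bp.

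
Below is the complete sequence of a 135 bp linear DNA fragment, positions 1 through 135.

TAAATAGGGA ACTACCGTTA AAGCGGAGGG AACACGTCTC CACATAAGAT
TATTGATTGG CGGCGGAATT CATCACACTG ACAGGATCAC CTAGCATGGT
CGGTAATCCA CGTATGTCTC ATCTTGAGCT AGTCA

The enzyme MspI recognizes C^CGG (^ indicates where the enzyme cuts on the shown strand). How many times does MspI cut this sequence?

No occurrence of CCGG is present in the sequence.
MspI does not cut: 0 sites.

0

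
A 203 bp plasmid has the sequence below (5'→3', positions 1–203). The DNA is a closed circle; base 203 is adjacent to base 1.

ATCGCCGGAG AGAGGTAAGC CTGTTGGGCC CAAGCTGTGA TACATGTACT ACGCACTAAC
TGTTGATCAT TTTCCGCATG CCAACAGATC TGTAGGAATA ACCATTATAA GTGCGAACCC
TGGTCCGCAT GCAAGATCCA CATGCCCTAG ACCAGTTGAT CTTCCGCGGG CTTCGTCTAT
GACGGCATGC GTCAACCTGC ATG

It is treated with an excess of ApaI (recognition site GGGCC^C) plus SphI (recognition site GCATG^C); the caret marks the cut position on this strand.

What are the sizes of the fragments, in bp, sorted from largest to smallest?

The ApaI site (GGGCCC) starts at position 26.
ApaI cuts after base 5 of each site (before the last base), so after position 30.
SphI sites (GCATGC) start at positions 76, 127, 185.
SphI cuts after base 5 of each site (before the last base), so after positions 80, 131, 189.
Combined cut positions: 30, 80, 131, 189.
Circular molecule, 4 cuts → 4 fragments:
  31–80 → 50 bp
  81–131 → 51 bp
  132–189 → 58 bp
  190–203 then 1–30 → 14 + 30 = 44 bp
Sorted largest to smallest: 58, 51, 50, 44 bp.

58, 51, 50, 44 bp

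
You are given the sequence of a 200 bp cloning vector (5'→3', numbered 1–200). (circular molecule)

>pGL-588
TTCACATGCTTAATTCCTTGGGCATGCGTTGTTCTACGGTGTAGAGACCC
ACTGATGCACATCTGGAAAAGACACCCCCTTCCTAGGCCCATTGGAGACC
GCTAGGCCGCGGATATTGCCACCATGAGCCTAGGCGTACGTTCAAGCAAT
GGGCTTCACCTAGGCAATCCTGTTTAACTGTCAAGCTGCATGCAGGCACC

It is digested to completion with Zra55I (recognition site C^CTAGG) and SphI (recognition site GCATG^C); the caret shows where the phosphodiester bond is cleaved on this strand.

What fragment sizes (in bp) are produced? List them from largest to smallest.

Zra55I sites (CCTAGG) start at positions 82, 129, 159.
Zra55I cuts after the first base of each site, so after positions 82, 129, 159.
SphI sites (GCATGC) start at positions 22, 188.
SphI cuts after base 5 of each site (before the last base), so after positions 26, 192.
Combined cut positions: 26, 82, 129, 159, 192.
Circular molecule, 5 cuts → 5 fragments:
  27–82 → 56 bp
  83–129 → 47 bp
  130–159 → 30 bp
  160–192 → 33 bp
  193–200 then 1–26 → 8 + 26 = 34 bp
Sorted largest to smallest: 56, 47, 34, 33, 30 bp.

56, 47, 34, 33, 30 bp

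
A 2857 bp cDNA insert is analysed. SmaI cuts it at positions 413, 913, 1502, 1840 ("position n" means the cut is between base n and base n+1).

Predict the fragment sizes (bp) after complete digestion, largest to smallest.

1017, 589, 500, 413, 338 bp

Linear molecule, 4 cuts → 5 fragments:
  413 − 0 = 413 bp
  913 − 413 = 500 bp
  1502 − 913 = 589 bp
  1840 − 1502 = 338 bp
  2857 − 1840 = 1017 bp
Sorted largest to smallest: 1017, 589, 500, 413, 338 bp.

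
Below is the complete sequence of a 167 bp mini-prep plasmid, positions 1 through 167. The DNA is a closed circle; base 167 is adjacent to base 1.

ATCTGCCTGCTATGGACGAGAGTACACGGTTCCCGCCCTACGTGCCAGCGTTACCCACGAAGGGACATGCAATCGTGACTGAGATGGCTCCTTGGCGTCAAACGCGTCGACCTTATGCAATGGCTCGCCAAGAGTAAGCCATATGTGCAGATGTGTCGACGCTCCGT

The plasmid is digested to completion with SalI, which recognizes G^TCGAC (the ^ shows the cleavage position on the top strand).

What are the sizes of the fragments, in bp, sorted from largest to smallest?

SalI sites (GTCGAC) start at positions 106, 155.
SalI cuts after the first base of each site, so after positions 106, 155.
Circular molecule, 2 cuts → 2 fragments:
  107–155 → 49 bp
  156–167 then 1–106 → 12 + 106 = 118 bp
Sorted largest to smallest: 118, 49 bp.

118, 49 bp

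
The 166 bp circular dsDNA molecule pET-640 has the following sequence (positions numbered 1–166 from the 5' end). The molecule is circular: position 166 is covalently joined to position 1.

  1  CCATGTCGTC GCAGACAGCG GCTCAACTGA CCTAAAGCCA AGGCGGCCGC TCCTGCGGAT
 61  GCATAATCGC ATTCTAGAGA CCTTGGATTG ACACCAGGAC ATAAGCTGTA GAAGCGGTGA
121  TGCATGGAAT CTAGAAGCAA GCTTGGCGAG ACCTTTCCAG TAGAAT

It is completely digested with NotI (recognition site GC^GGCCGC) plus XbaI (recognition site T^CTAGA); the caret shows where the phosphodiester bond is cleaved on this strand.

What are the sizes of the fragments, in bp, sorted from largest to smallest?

The NotI site (GCGGCCGC) starts at position 43.
NotI cuts after base 2 of each site, so after position 44.
XbaI sites (TCTAGA) start at positions 73, 130.
XbaI cuts after the first base of each site, so after positions 73, 130.
Combined cut positions: 44, 73, 130.
Circular molecule, 3 cuts → 3 fragments:
  45–73 → 29 bp
  74–130 → 57 bp
  131–166 then 1–44 → 36 + 44 = 80 bp
Sorted largest to smallest: 80, 57, 29 bp.

80, 57, 29 bp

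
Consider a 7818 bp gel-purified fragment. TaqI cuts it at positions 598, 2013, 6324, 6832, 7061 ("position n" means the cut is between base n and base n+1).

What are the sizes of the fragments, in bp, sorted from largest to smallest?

Linear molecule, 5 cuts → 6 fragments:
  598 − 0 = 598 bp
  2013 − 598 = 1415 bp
  6324 − 2013 = 4311 bp
  6832 − 6324 = 508 bp
  7061 − 6832 = 229 bp
  7818 − 7061 = 757 bp
Sorted largest to smallest: 4311, 1415, 757, 598, 508, 229 bp.

4311, 1415, 757, 598, 508, 229 bp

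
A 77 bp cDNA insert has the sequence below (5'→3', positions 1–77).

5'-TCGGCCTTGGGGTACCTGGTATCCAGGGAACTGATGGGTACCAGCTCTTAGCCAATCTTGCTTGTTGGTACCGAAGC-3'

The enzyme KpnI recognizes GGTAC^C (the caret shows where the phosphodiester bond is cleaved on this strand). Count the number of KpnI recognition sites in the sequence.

GGTACC occurs starting at positions 11, 37, 67.
KpnI cuts at 3 sites.

3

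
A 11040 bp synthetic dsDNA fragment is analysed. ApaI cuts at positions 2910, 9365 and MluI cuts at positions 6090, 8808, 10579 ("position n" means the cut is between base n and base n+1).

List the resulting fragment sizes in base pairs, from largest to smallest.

Combined cut positions (sorted): 2910, 6090, 8808, 9365, 10579.
Linear molecule, 5 cuts → 6 fragments:
  2910 − 0 = 2910 bp
  6090 − 2910 = 3180 bp
  8808 − 6090 = 2718 bp
  9365 − 8808 = 557 bp
  10579 − 9365 = 1214 bp
  11040 − 10579 = 461 bp
Sorted largest to smallest: 3180, 2910, 2718, 1214, 557, 461 bp.

3180, 2910, 2718, 1214, 557, 461 bp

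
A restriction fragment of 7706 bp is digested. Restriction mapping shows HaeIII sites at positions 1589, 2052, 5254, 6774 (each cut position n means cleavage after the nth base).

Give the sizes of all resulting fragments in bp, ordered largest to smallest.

3202, 1589, 1520, 932, 463 bp

Linear molecule, 4 cuts → 5 fragments:
  1589 − 0 = 1589 bp
  2052 − 1589 = 463 bp
  5254 − 2052 = 3202 bp
  6774 − 5254 = 1520 bp
  7706 − 6774 = 932 bp
Sorted largest to smallest: 3202, 1589, 1520, 932, 463 bp.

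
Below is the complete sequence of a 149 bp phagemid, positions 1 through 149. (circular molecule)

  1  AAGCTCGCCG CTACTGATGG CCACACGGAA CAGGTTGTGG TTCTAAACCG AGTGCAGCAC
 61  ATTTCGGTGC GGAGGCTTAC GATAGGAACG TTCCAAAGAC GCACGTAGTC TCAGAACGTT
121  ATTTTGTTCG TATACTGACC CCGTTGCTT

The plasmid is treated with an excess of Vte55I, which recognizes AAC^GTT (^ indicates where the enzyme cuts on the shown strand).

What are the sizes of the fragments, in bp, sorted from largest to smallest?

121, 28 bp

Vte55I sites (AACGTT) start at positions 87, 115.
Vte55I cuts after base 3 of each site, so after positions 89, 117.
Circular molecule, 2 cuts → 2 fragments:
  90–117 → 28 bp
  118–149 then 1–89 → 32 + 89 = 121 bp
Sorted largest to smallest: 121, 28 bp.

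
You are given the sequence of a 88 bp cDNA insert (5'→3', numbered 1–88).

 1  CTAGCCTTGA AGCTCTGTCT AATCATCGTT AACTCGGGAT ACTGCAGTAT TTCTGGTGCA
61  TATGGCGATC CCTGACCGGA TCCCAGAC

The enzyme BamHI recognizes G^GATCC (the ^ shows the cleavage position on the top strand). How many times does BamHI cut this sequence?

GGATCC occurs starting at position 78.
BamHI cuts at 1 site.

1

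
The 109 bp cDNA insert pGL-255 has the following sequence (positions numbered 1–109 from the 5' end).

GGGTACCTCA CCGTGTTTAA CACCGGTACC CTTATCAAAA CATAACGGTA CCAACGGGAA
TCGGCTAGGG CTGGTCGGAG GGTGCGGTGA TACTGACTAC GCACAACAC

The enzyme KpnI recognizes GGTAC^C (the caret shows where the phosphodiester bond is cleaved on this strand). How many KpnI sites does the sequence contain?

3

GGTACC occurs starting at positions 2, 25, 47.
KpnI cuts at 3 sites.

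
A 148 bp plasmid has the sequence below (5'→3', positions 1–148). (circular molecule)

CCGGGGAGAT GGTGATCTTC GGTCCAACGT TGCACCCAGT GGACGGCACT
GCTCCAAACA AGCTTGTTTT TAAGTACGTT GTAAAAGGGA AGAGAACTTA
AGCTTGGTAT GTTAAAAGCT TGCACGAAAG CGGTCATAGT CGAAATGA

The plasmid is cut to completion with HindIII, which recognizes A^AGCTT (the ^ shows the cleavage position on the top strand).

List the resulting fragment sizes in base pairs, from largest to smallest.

92, 40, 16 bp

HindIII sites (AAGCTT) start at positions 60, 100, 116.
HindIII cuts after the first base of each site, so after positions 60, 100, 116.
Circular molecule, 3 cuts → 3 fragments:
  61–100 → 40 bp
  101–116 → 16 bp
  117–148 then 1–60 → 32 + 60 = 92 bp
Sorted largest to smallest: 92, 40, 16 bp.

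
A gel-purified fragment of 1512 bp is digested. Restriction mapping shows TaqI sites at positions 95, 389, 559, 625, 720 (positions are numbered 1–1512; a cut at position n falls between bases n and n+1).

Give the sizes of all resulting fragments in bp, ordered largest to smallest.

Linear molecule, 5 cuts → 6 fragments:
  95 − 0 = 95 bp
  389 − 95 = 294 bp
  559 − 389 = 170 bp
  625 − 559 = 66 bp
  720 − 625 = 95 bp
  1512 − 720 = 792 bp
Sorted largest to smallest: 792, 294, 170, 95, 95, 66 bp.

792, 294, 170, 95, 95, 66 bp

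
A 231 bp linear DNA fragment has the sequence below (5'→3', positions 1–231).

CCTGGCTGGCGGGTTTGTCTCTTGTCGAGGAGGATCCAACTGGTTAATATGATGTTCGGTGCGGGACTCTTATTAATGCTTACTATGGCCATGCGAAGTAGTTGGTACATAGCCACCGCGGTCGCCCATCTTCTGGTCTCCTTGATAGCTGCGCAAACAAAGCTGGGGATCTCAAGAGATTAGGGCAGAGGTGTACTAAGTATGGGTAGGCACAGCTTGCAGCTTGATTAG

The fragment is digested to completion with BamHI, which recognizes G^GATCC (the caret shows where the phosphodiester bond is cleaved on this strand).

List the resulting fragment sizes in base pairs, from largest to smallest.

199, 32 bp

The BamHI site (GGATCC) starts at position 32.
BamHI cuts after the first base of each site, so after position 32.
Linear molecule, 1 cut → 2 fragments:
  1–32 → 32 bp
  33–231 → 199 bp
Sorted largest to smallest: 199, 32 bp.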